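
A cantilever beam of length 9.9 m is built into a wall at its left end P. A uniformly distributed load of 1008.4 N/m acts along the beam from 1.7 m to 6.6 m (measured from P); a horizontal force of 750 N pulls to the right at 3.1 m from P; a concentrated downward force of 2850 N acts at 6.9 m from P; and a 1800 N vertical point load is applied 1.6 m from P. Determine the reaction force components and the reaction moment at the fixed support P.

Resultant of the distributed load: 1008.4 × 4.9 = 4941.16 N at 4.15 m from P.
ΣF_x = 0: P_x + 750 = 0 → P_x = -750.0 N.
ΣF_y = 0: P_y − 1008.4·4.9 − 2850 − 1800 = 0 → P_y = 9591 N.
ΣM about P: M_P − (1008.4·4.9)·4.15 − 2850·6.9 − 1800·1.6 = 0 → M_P = 43050 N·m.

P_x = -750.0 N, P_y = 9591 N, M_P = 43050 N·m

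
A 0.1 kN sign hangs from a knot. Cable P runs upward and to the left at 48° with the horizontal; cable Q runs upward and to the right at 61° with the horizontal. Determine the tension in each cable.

T_P = 0.05127 kN, T_Q = 0.07077 kN

ΣF_x = 0: −T_P·cos48° + T_Q·cos61° = 0 → T_Q = 1.38019·T_P.
ΣF_y = 0: T_P·sin48° + T_Q·sin61° = 0.1.
Substitute: T_P·(0.743145 + 1.38019·0.87462) = 0.1 → T_P = 0.0512745 ≈ 0.05127 kN.
Then T_Q = 1.38019 × 0.0512745 = 0.07077 kN.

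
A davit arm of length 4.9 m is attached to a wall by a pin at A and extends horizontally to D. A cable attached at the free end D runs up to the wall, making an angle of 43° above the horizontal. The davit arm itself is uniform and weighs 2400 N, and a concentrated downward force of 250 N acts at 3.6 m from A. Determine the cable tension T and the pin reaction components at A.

ΣM about A: T·sin43°·4.9 − 2400·2.45 − 250·3.6 = 0 → T = 6780/(4.9·0.681998) = 2028.85 ≈ 2029 N.
ΣF_x = 0: A_x − T·cos43° = 0 → A_x = 2028.85 × 0.731354 = 1484 N.
ΣF_y = 0: A_y + T·sin43° − 2400 − 250 = 0 → A_y = 2650 − 2028.85 × 0.681998 = 1266 N.

T = 2029 N, A_x = 1484 N, A_y = 1266 N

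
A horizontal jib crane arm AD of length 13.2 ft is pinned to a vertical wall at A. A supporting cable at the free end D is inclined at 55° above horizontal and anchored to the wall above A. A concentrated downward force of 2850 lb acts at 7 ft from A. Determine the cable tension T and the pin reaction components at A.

T = 1845 lb, A_x = 1058 lb, A_y = 1339 lb

ΣM about A: T·sin55°·13.2 − 2850·7 = 0 → T = 19950/(13.2·0.819152) = 1845.03 ≈ 1845 lb.
ΣF_x = 0: A_x − T·cos55° = 0 → A_x = 1845.03 × 0.573576 = 1058 lb.
ΣF_y = 0: A_y + T·sin55° − 2850 = 0 → A_y = 2850 − 1845.03 × 0.819152 = 1339 lb.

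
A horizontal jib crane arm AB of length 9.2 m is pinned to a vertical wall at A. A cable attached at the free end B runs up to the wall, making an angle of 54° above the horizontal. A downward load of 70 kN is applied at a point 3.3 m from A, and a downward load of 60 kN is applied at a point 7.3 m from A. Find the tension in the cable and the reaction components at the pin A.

ΣM about A: T·sin54°·9.2 − 70·3.3 − 60·7.3 = 0 → T = 669/(9.2·0.809017) = 89.8836 ≈ 89.88 kN.
ΣF_x = 0: A_x − T·cos54° = 0 → A_x = 89.8836 × 0.587785 = 52.83 kN.
ΣF_y = 0: A_y + T·sin54° − 70 − 60 = 0 → A_y = 130 − 89.8836 × 0.809017 = 57.28 kN.

T = 89.88 kN, A_x = 52.83 kN, A_y = 57.28 kN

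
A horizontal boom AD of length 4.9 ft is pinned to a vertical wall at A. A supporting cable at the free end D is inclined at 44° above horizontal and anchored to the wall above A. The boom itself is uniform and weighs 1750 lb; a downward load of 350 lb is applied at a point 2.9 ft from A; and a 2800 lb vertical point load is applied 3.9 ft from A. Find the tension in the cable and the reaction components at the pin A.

T = 4766 lb, A_x = 3428 lb, A_y = 1589 lb

ΣM about A: T·sin44°·4.9 − 1750·2.45 − 350·2.9 − 2800·3.9 = 0 → T = 16222.5/(4.9·0.694658) = 4765.96 ≈ 4766 lb.
ΣF_x = 0: A_x − T·cos44° = 0 → A_x = 4765.96 × 0.71934 = 3428 lb.
ΣF_y = 0: A_y + T·sin44° − 1750 − 350 − 2800 = 0 → A_y = 4900 − 4765.96 × 0.694658 = 1589 lb.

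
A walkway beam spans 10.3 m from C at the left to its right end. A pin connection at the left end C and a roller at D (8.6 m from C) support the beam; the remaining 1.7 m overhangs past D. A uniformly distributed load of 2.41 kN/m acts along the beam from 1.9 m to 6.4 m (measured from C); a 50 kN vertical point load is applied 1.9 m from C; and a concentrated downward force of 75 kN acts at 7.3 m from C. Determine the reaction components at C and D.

C_x = 0, C_y = 55.90 kN, D_y = 79.94 kN

Resultant of the distributed load: 2.41 × 4.5 = 10.845 kN at 4.15 m from C.
ΣM about C: D_y·8.6 − (2.41·4.5)·4.15 − 50·1.9 − 75·7.3 = 0 → D_y = 687.50675/8.6 = 79.9426 ≈ 79.94 kN.
ΣF_y = 0: C_y + 79.9426 − 2.41·4.5 − 50 − 75 = 0 → C_y = 55.90 kN.
ΣF_x = 0: no horizontal applied forces, so C_x = 0.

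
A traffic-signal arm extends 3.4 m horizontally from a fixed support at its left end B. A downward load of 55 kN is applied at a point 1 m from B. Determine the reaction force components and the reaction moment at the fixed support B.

B_x = 0, B_y = 55.00 kN, M_B = 55.00 kN·m

ΣF_x = 0: B_x = 0.
ΣF_y = 0: B_y − 55 = 0 → B_y = 55.00 kN.
ΣM about B: M_B − 55·1 = 0 → M_B = 55.00 kN·m.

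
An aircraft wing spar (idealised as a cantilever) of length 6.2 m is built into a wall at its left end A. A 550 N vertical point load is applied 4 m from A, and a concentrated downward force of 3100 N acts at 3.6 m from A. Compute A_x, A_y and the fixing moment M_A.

ΣF_x = 0: A_x = 0.
ΣF_y = 0: A_y − 550 − 3100 = 0 → A_y = 3650 N.
ΣM about A: M_A − 550·4 − 3100·3.6 = 0 → M_A = 13360 N·m.

A_x = 0, A_y = 3650 N, M_A = 13360 N·m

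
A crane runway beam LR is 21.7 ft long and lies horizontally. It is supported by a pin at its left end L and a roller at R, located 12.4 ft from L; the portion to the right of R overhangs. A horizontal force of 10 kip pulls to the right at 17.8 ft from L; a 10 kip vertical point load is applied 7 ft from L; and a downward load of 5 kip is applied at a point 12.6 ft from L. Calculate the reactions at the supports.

Moments about L: R_y·12.4 − 10·7 − 5·12.6 = 0 → R_y = 133/12.4 = 10.7258 ≈ 10.73 kip.
ΣF_y = 0: L_y + 10.7258 − 10 − 5 = 0 → L_y = 4.274 kip.
ΣF_x = 0: L_x + 10 = 0 → L_x = -10.00 kip.

L_x = -10.00 kip, L_y = 4.274 kip, R_y = 10.73 kip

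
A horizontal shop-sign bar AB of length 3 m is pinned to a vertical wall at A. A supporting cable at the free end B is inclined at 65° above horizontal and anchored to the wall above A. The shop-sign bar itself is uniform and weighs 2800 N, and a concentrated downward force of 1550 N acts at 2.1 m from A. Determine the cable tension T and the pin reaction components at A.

T = 2742 N, A_x = 1159 N, A_y = 1865 N

ΣM about A: T·sin65°·3 − 2800·1.5 − 1550·2.1 = 0 → T = 7455/(3·0.906308) = 2741.89 ≈ 2742 N.
ΣF_x = 0: A_x − T·cos65° = 0 → A_x = 2741.89 × 0.422618 = 1159 N.
ΣF_y = 0: A_y + T·sin65° − 2800 − 1550 = 0 → A_y = 4350 − 2741.89 × 0.906308 = 1865 N.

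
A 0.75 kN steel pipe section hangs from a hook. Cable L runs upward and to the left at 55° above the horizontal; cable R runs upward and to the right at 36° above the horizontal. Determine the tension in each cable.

T_L = 0.6069 kN, T_R = 0.4302 kN

ΣF_x = 0: −T_L·cos55° + T_R·cos36° = 0 → T_R = 0.708979·T_L.
ΣF_y = 0: T_L·sin55° + T_R·sin36° = 0.75.
Substitute: T_L·(0.819152 + 0.708979·0.587785) = 0.75 → T_L = 0.606855 ≈ 0.6069 kN.
Then T_R = 0.708979 × 0.606855 = 0.4302 kN.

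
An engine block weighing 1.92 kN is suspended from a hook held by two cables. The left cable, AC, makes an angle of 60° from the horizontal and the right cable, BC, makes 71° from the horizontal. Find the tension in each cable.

ΣF_x = 0: −T_AC·cos60° + T_BC·cos71° = 0 → T_BC = 1.53578·T_AC.
ΣF_y = 0: T_AC·sin60° + T_BC·sin71° = 1.92.
Substitute: T_AC·(0.866025 + 1.53578·0.945519) = 1.92 → T_AC = 0.828252 ≈ 0.8283 kN.
Then T_BC = 1.53578 × 0.828252 = 1.272 kN.

T_AC = 0.8283 kN, T_BC = 1.272 kN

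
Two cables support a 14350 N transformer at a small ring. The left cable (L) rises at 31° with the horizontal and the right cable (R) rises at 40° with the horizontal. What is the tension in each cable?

T_L = 11630 N, T_R = 13010 N

ΣF_x = 0: −T_L·cos31° + T_R·cos40° = 0 → T_R = 1.11895·T_L.
ΣF_y = 0: T_L·sin31° + T_R·sin40° = 14350.
Substitute: T_L·(0.515038 + 1.11895·0.642788) = 14350 → T_L = 11626.2 ≈ 11630 N.
Then T_R = 1.11895 × 11626.2 = 13010 N.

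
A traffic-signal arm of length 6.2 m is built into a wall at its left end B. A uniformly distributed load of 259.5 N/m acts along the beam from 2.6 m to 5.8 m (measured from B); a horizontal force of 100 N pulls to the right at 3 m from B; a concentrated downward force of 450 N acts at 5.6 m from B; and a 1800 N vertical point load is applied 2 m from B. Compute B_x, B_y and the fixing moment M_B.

Resultant of the distributed load: 259.5 × 3.2 = 830.4 N at 4.2 m from B.
ΣF_x = 0: B_x + 100 = 0 → B_x = -100.0 N.
ΣF_y = 0: B_y − 259.5·3.2 − 450 − 1800 = 0 → B_y = 3080 N.
ΣM about B: M_B − (259.5·3.2)·4.2 − 450·5.6 − 1800·2 = 0 → M_B = 9608 N·m.

B_x = -100.0 N, B_y = 3080 N, M_B = 9608 N·m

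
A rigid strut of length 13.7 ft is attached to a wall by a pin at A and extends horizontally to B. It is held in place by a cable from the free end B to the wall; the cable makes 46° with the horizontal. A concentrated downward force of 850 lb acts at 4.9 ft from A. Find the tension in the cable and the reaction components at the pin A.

T = 422.6 lb, A_x = 293.6 lb, A_y = 546.0 lb

ΣM about A: T·sin46°·13.7 − 850·4.9 = 0 → T = 4165/(13.7·0.71934) = 422.63 ≈ 422.6 lb.
ΣF_x = 0: A_x − T·cos46° = 0 → A_x = 422.63 × 0.694658 = 293.6 lb.
ΣF_y = 0: A_y + T·sin46° − 850 = 0 → A_y = 850 − 422.63 × 0.71934 = 546.0 lb.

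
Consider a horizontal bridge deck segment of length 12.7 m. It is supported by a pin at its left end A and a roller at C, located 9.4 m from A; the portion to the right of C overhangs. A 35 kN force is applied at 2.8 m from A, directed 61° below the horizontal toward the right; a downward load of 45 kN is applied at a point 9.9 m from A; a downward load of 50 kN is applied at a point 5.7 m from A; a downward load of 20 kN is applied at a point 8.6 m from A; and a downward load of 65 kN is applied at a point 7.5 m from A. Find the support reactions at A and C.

Taking moments about A: C_y·9.4 − 35·sin61°·2.8 − 45·9.9 − 50·5.7 − 20·8.6 − 65·7.5 = 0 → C_y = 1475.71/9.4 = 156.99 ≈ 157.0 kN.
ΣF_y = 0: A_y + 156.99 − 35·sin61° − 45 − 50 − 20 − 65 = 0 → A_y = 53.62 kN.
ΣF_x = 0: A_x + 35·cos61° = 0 → A_x = -16.97 kN.

A_x = -16.97 kN, A_y = 53.62 kN, C_y = 157.0 kN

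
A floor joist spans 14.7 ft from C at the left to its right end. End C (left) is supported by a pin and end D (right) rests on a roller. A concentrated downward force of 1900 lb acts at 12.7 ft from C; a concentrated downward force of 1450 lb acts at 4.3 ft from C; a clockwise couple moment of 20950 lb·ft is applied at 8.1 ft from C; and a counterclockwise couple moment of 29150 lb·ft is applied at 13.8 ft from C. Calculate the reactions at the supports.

C_x = 0, C_y = 1842 lb, D_y = 1508 lb

Taking moments about C: D_y·14.7 − 1900·12.7 − 1450·4.3 − 20950 + 29150 = 0 → D_y = 22165/14.7 = 1507.82 ≈ 1508 lb.
ΣF_y = 0: C_y + 1507.82 − 1900 − 1450 = 0 → C_y = 1842 lb.
ΣF_x = 0: no horizontal applied forces, so C_x = 0.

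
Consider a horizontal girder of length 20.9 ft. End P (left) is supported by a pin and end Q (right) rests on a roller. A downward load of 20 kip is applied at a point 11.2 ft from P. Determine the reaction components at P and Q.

Moments about P: Q_y·20.9 − 20·11.2 = 0 → Q_y = 224/20.9 = 10.7177 ≈ 10.72 kip.
ΣF_y = 0: P_y + 10.7177 − 20 = 0 → P_y = 9.282 kip.
ΣF_x = 0: no horizontal applied forces, so P_x = 0.

P_x = 0, P_y = 9.282 kip, Q_y = 10.72 kip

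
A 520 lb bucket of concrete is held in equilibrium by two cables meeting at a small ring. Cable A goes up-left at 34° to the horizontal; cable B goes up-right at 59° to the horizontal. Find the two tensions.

ΣF_x = 0: −T_A·cos34° + T_B·cos59° = 0 → T_B = 1.60966·T_A.
ΣF_y = 0: T_A·sin34° + T_B·sin59° = 520.
Substitute: T_A·(0.559193 + 1.60966·0.857167) = 520 → T_A = 268.188 ≈ 268.2 lb.
Then T_B = 1.60966 × 268.188 = 431.7 lb.

T_A = 268.2 lb, T_B = 431.7 lb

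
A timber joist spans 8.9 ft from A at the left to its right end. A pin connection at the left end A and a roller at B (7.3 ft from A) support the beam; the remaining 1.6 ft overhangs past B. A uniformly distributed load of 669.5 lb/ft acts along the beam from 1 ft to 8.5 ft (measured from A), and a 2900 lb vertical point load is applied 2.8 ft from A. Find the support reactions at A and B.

Resultant of the distributed load: 669.5 × 7.5 = 5021.25 lb at 4.75 ft from A.
Taking moments about A: B_y·7.3 − (669.5·7.5)·4.75 − 2900·2.8 = 0 → B_y = 31970.9375/7.3 = 4379.58 ≈ 4380 lb.
ΣF_y = 0: A_y + 4379.58 − 669.5·7.5 − 2900 = 0 → A_y = 3542 lb.
ΣF_x = 0: no horizontal applied forces, so A_x = 0.

A_x = 0, A_y = 3542 lb, B_y = 4380 lb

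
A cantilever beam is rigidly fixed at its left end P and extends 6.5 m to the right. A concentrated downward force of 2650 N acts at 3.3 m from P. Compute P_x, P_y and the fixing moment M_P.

P_x = 0, P_y = 2650 N, M_P = 8745 N·m

ΣF_x = 0: P_x = 0.
ΣF_y = 0: P_y − 2650 = 0 → P_y = 2650 N.
ΣM about P: M_P − 2650·3.3 = 0 → M_P = 8745 N·m.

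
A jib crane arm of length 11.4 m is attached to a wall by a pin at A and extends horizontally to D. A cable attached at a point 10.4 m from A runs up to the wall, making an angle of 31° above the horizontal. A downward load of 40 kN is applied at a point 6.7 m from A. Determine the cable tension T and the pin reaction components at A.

ΣM about A: T·sin31°·10.4 − 40·6.7 = 0 → T = 268/(10.4·0.515038) = 50.0336 ≈ 50.03 kN.
ΣF_x = 0: A_x − T·cos31° = 0 → A_x = 50.0336 × 0.857167 = 42.89 kN.
ΣF_y = 0: A_y + T·sin31° − 40 = 0 → A_y = 40 − 50.0336 × 0.515038 = 14.23 kN.

T = 50.03 kN, A_x = 42.89 kN, A_y = 14.23 kN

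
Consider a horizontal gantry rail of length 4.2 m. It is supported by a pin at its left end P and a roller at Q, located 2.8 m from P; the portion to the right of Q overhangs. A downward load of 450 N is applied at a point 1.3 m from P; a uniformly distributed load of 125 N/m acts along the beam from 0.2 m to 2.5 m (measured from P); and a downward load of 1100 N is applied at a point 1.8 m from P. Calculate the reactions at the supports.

Resultant of the distributed load: 125 × 2.3 = 287.5 N at 1.35 m from P.
Moments about P: Q_y·2.8 − 450·1.3 − (125·2.3)·1.35 − 1100·1.8 = 0 → Q_y = 2953.125/2.8 = 1054.69 ≈ 1055 N.
ΣF_y = 0: P_y + 1054.69 − 450 − 125·2.3 − 1100 = 0 → P_y = 782.8 N.
ΣF_x = 0: no horizontal applied forces, so P_x = 0.

P_x = 0, P_y = 782.8 N, Q_y = 1055 N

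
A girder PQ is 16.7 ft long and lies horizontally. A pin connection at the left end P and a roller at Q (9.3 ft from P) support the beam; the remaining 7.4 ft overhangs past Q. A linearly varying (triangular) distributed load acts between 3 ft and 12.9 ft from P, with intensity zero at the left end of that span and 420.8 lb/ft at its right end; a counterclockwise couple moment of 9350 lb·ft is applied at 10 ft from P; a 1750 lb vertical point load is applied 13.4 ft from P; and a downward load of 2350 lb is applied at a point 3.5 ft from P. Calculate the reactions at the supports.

Resultant of the triangular load: ½ × 420.8 × 9.9 = 2082.96 lb, acting at 9.6 ft from P (one-third of the span from the peak).
Moments about P: Q_y·9.3 − (½·420.8·9.9)·9.6 + 9350 − 1750·13.4 − 2350·3.5 = 0 → Q_y = 42321.416/9.3 = 4550.69 ≈ 4551 lb.
ΣF_y = 0: P_y + 4550.69 − ½·420.8·9.9 − 1750 − 2350 = 0 → P_y = 1632 lb.
ΣF_x = 0: no horizontal applied forces, so P_x = 0.

P_x = 0, P_y = 1632 lb, Q_y = 4551 lb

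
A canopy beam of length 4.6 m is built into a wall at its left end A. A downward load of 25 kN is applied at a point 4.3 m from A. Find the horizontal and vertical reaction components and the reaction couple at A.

ΣF_x = 0: A_x = 0.
ΣF_y = 0: A_y − 25 = 0 → A_y = 25.00 kN.
ΣM about A: M_A − 25·4.3 = 0 → M_A = 107.5 kN·m.

A_x = 0, A_y = 25.00 kN, M_A = 107.5 kN·m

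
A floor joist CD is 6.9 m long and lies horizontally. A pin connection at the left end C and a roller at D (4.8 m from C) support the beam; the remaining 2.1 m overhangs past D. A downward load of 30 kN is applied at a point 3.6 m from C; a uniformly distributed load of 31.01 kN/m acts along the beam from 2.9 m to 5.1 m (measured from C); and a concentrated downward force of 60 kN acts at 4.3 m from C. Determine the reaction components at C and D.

Resultant of the distributed load: 31.01 × 2.2 = 68.222 kN at 4 m from C.
Moments about C: D_y·4.8 − 30·3.6 − (31.01·2.2)·4 − 60·4.3 = 0 → D_y = 638.888/4.8 = 133.102 ≈ 133.1 kN.
ΣF_y = 0: C_y + 133.102 − 30 − 31.01·2.2 − 60 = 0 → C_y = 25.12 kN.
ΣF_x = 0: no horizontal applied forces, so C_x = 0.

C_x = 0, C_y = 25.12 kN, D_y = 133.1 kN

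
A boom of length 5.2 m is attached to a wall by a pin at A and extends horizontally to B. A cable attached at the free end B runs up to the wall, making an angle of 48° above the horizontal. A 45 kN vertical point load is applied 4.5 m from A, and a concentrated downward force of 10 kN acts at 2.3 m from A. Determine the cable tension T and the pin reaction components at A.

T = 58.35 kN, A_x = 39.05 kN, A_y = 11.63 kN

ΣM about A: T·sin48°·5.2 − 45·4.5 − 10·2.3 = 0 → T = 225.5/(5.2·0.743145) = 58.3539 ≈ 58.35 kN.
ΣF_x = 0: A_x − T·cos48° = 0 → A_x = 58.3539 × 0.669131 = 39.05 kN.
ΣF_y = 0: A_y + T·sin48° − 45 − 10 = 0 → A_y = 55 − 58.3539 × 0.743145 = 11.63 kN.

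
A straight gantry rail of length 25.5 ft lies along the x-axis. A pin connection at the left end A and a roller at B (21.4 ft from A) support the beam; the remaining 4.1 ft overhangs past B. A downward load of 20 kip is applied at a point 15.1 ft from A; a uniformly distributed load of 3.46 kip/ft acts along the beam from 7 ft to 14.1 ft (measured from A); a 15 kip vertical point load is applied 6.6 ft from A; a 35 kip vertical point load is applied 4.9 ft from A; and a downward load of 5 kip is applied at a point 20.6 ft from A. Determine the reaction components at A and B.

Resultant of the distributed load: 3.46 × 7.1 = 24.566 kip at 10.55 ft from A.
ΣM about A: B_y·21.4 − 20·15.1 − (3.46·7.1)·10.55 − 15·6.6 − 35·4.9 − 5·20.6 = 0 → B_y = 934.6713/21.4 = 43.6762 ≈ 43.68 kip.
ΣF_y = 0: A_y + 43.6762 − 20 − 3.46·7.1 − 15 − 35 − 5 = 0 → A_y = 55.89 kip.
ΣF_x = 0: no horizontal applied forces, so A_x = 0.

A_x = 0, A_y = 55.89 kip, B_y = 43.68 kip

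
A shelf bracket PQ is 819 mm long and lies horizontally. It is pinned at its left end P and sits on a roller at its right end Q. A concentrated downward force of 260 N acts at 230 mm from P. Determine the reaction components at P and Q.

ΣM about P: Q_y·819 − 260·230 = 0 → Q_y = 59800/819 = 73.0159 ≈ 73.02 N.
ΣF_y = 0: P_y + 73.0159 − 260 = 0 → P_y = 187.0 N.
ΣF_x = 0: no horizontal applied forces, so P_x = 0.

P_x = 0, P_y = 187.0 N, Q_y = 73.02 N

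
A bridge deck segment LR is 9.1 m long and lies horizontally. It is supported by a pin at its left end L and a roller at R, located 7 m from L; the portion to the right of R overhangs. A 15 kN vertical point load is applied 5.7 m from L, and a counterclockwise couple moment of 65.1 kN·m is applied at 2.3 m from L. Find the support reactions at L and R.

L_x = 0, L_y = 12.09 kN, R_y = 2.914 kN

Moments about L: R_y·7 − 15·5.7 + 65.1 = 0 → R_y = 20.4/7 = 2.91429 ≈ 2.914 kN.
ΣF_y = 0: L_y + 2.91429 − 15 = 0 → L_y = 12.09 kN.
ΣF_x = 0: no horizontal applied forces, so L_x = 0.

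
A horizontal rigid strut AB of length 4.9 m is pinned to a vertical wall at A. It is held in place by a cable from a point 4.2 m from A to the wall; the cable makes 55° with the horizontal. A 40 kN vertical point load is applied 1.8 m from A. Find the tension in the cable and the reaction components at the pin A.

T = 20.93 kN, A_x = 12.00 kN, A_y = 22.86 kN

ΣM about A: T·sin55°·4.2 − 40·1.8 = 0 → T = 72/(4.2·0.819152) = 20.9276 ≈ 20.93 kN.
ΣF_x = 0: A_x − T·cos55° = 0 → A_x = 20.9276 × 0.573576 = 12.00 kN.
ΣF_y = 0: A_y + T·sin55° − 40 = 0 → A_y = 40 − 20.9276 × 0.819152 = 22.86 kN.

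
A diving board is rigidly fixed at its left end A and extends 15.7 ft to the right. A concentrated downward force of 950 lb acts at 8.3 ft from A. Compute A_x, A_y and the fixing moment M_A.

A_x = 0, A_y = 950.0 lb, M_A = 7885 lb·ft

ΣF_x = 0: A_x = 0.
ΣF_y = 0: A_y − 950 = 0 → A_y = 950.0 lb.
ΣM about A: M_A − 950·8.3 = 0 → M_A = 7885 lb·ft.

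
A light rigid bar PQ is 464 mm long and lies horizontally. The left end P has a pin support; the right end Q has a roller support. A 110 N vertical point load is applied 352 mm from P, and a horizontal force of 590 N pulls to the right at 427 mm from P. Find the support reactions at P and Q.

P_x = -590.0 N, P_y = 26.55 N, Q_y = 83.45 N

ΣM about P: Q_y·464 − 110·352 = 0 → Q_y = 38720/464 = 83.4483 ≈ 83.45 N.
ΣF_y = 0: P_y + 83.4483 − 110 = 0 → P_y = 26.55 N.
ΣF_x = 0: P_x + 590 = 0 → P_x = -590.0 N.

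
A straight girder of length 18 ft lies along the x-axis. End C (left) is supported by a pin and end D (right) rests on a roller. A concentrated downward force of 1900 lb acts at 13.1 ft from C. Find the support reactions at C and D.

Moments about C: D_y·18 − 1900·13.1 = 0 → D_y = 24890/18 = 1382.78 ≈ 1383 lb.
ΣF_y = 0: C_y + 1382.78 − 1900 = 0 → C_y = 517.2 lb.
ΣF_x = 0: no horizontal applied forces, so C_x = 0.

C_x = 0, C_y = 517.2 lb, D_y = 1383 lb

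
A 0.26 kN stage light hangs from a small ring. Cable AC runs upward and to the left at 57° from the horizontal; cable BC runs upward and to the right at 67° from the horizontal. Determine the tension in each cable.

T_AC = 0.1225 kN, T_BC = 0.1708 kN

ΣF_x = 0: −T_AC·cos57° + T_BC·cos67° = 0 → T_BC = 1.3939·T_AC.
ΣF_y = 0: T_AC·sin57° + T_BC·sin67° = 0.26.
Substitute: T_AC·(0.838671 + 1.3939·0.920505) = 0.26 → T_AC = 0.12254 ≈ 0.1225 kN.
Then T_BC = 1.3939 × 0.12254 = 0.1708 kN.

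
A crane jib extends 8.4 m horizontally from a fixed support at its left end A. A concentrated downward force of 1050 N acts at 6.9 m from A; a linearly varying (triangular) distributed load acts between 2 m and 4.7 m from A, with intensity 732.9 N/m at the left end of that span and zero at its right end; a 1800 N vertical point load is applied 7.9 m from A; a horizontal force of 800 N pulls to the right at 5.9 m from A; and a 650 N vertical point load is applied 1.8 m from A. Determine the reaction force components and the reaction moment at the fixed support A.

Resultant of the triangular load: ½ × 732.9 × 2.7 = 989.415 N, acting at 2.9 m from A (one-third of the span from the peak).
ΣF_x = 0: A_x + 800 = 0 → A_x = -800.0 N.
ΣF_y = 0: A_y − 1050 − ½·732.9·2.7 − 1800 − 650 = 0 → A_y = 4489 N.
ΣM about A: M_A − 1050·6.9 − (½·732.9·2.7)·2.9 − 1800·7.9 − 650·1.8 = 0 → M_A = 25500 N·m.

A_x = -800.0 N, A_y = 4489 N, M_A = 25500 N·m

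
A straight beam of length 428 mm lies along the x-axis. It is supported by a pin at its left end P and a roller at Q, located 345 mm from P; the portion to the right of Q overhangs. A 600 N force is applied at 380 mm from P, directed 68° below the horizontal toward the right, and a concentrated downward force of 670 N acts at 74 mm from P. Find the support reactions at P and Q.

P_x = -224.8 N, P_y = 469.9 N, Q_y = 756.5 N

Taking moments about P: Q_y·345 − 600·sin68°·380 − 670·74 = 0 → Q_y = 260978/345 = 756.458 ≈ 756.5 N.
ΣF_y = 0: P_y + 756.458 − 600·sin68° − 670 = 0 → P_y = 469.9 N.
ΣF_x = 0: P_x + 600·cos68° = 0 → P_x = -224.8 N.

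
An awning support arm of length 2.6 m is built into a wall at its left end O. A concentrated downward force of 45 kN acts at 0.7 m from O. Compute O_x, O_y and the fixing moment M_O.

ΣF_x = 0: O_x = 0.
ΣF_y = 0: O_y − 45 = 0 → O_y = 45.00 kN.
ΣM about O: M_O − 45·0.7 = 0 → M_O = 31.50 kN·m.

O_x = 0, O_y = 45.00 kN, M_O = 31.50 kN·m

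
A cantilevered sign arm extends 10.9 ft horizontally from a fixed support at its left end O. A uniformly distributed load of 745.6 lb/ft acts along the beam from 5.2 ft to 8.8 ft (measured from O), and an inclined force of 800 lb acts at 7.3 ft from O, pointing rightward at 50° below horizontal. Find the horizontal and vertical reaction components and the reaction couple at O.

O_x = -514.2 lb, O_y = 3297 lb, M_O = 23260 lb·ft

Resultant of the distributed load: 745.6 × 3.6 = 2684.16 lb at 7 ft from O.
ΣF_x = 0: O_x + 800·cos50° = 0 → O_x = -514.2 lb.
ΣF_y = 0: O_y − 745.6·3.6 − 800·sin50° = 0 → O_y = 3297 lb.
ΣM about O: M_O − (745.6·3.6)·7 − 800·sin50°·7.3 = 0 → M_O = 23260 lb·ft.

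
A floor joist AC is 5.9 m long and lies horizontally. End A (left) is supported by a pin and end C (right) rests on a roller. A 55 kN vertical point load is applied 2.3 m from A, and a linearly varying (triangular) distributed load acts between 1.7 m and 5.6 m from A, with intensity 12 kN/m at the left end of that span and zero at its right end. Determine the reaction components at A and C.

Resultant of the triangular load: ½ × 12 × 3.9 = 23.4 kN, acting at 3 m from A (one-third of the span from the peak).
Taking moments about A: C_y·5.9 − 55·2.3 − (½·12·3.9)·3 = 0 → C_y = 196.7/5.9 = 33.339 ≈ 33.34 kN.
ΣF_y = 0: A_y + 33.339 − 55 − ½·12·3.9 = 0 → A_y = 45.06 kN.
ΣF_x = 0: no horizontal applied forces, so A_x = 0.

A_x = 0, A_y = 45.06 kN, C_y = 33.34 kN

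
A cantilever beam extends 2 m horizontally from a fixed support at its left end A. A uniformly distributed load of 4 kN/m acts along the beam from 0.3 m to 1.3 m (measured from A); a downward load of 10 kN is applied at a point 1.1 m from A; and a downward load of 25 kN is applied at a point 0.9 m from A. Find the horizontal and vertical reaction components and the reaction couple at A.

A_x = 0, A_y = 39.00 kN, M_A = 36.70 kN·m

Resultant of the distributed load: 4 × 1 = 4 kN at 0.8 m from A.
ΣF_x = 0: A_x = 0.
ΣF_y = 0: A_y − 4·1 − 10 − 25 = 0 → A_y = 39.00 kN.
ΣM about A: M_A − (4·1)·0.8 − 10·1.1 − 25·0.9 = 0 → M_A = 36.70 kN·m.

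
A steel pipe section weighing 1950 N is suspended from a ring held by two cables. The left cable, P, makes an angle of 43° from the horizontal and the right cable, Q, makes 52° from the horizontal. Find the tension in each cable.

T_P = 1205 N, T_Q = 1432 N

ΣF_x = 0: −T_P·cos43° + T_Q·cos52° = 0 → T_Q = 1.18792·T_P.
ΣF_y = 0: T_P·sin43° + T_Q·sin52° = 1950.
Substitute: T_P·(0.681998 + 1.18792·0.788011) = 1950 → T_P = 1205.12 ≈ 1205 N.
Then T_Q = 1.18792 × 1205.12 = 1432 N.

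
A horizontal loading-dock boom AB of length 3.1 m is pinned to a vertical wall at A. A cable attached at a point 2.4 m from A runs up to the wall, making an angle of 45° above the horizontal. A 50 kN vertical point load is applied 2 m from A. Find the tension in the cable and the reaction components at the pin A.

ΣM about A: T·sin45°·2.4 − 50·2 = 0 → T = 100/(2.4·0.707107) = 58.9255 ≈ 58.93 kN.
ΣF_x = 0: A_x − T·cos45° = 0 → A_x = 58.9255 × 0.707107 = 41.67 kN.
ΣF_y = 0: A_y + T·sin45° − 50 = 0 → A_y = 50 − 58.9255 × 0.707107 = 8.333 kN.

T = 58.93 kN, A_x = 41.67 kN, A_y = 8.333 kN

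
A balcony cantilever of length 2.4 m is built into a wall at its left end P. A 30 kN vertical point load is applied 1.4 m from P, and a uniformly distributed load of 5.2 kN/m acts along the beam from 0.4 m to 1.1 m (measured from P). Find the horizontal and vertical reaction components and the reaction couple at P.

P_x = 0, P_y = 33.64 kN, M_P = 44.73 kN·m

Resultant of the distributed load: 5.2 × 0.7 = 3.64 kN at 0.75 m from P.
ΣF_x = 0: P_x = 0.
ΣF_y = 0: P_y − 30 − 5.2·0.7 = 0 → P_y = 33.64 kN.
ΣM about P: M_P − 30·1.4 − (5.2·0.7)·0.75 = 0 → M_P = 44.73 kN·m.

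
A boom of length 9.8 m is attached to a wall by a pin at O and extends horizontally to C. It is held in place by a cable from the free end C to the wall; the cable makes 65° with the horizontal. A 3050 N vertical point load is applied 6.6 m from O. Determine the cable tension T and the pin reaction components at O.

T = 2266 N, O_x = 957.8 N, O_y = 995.9 N

ΣM about O: T·sin65°·9.8 − 3050·6.6 = 0 → T = 20130/(9.8·0.906308) = 2266.43 ≈ 2266 N.
ΣF_x = 0: O_x − T·cos65° = 0 → O_x = 2266.43 × 0.422618 = 957.8 N.
ΣF_y = 0: O_y + T·sin65° − 3050 = 0 → O_y = 3050 − 2266.43 × 0.906308 = 995.9 N.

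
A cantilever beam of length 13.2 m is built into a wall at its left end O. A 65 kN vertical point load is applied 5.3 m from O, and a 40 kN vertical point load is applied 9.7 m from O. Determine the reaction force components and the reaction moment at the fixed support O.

ΣF_x = 0: O_x = 0.
ΣF_y = 0: O_y − 65 − 40 = 0 → O_y = 105.0 kN.
ΣM about O: M_O − 65·5.3 − 40·9.7 = 0 → M_O = 732.5 kN·m.

O_x = 0, O_y = 105.0 kN, M_O = 732.5 kN·m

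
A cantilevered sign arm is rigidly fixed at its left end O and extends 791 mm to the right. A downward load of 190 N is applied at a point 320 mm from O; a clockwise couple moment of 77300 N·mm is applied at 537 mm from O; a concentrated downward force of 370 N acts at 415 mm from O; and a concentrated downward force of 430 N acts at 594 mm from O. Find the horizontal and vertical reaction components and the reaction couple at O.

ΣF_x = 0: O_x = 0.
ΣF_y = 0: O_y − 190 − 370 − 430 = 0 → O_y = 990.0 N.
ΣM about O: M_O − 190·320 − 77300 − 370·415 − 430·594 = 0 → M_O = 547100 N·mm.

O_x = 0, O_y = 990.0 N, M_O = 547100 N·mm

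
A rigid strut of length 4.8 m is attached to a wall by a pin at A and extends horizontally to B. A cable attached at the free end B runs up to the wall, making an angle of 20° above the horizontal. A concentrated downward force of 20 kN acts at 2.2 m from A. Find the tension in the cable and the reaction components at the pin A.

ΣM about A: T·sin20°·4.8 − 20·2.2 = 0 → T = 44/(4.8·0.34202) = 26.8016 ≈ 26.80 kN.
ΣF_x = 0: A_x − T·cos20° = 0 → A_x = 26.8016 × 0.939693 = 25.19 kN.
ΣF_y = 0: A_y + T·sin20° − 20 = 0 → A_y = 20 − 26.8016 × 0.34202 = 10.83 kN.

T = 26.80 kN, A_x = 25.19 kN, A_y = 10.83 kN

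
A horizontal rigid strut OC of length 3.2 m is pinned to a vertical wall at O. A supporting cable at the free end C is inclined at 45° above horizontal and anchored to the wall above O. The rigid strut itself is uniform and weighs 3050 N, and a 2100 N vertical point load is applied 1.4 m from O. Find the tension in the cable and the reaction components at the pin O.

ΣM about O: T·sin45°·3.2 − 3050·1.6 − 2100·1.4 = 0 → T = 7820/(3.2·0.707107) = 3455.98 ≈ 3456 N.
ΣF_x = 0: O_x − T·cos45° = 0 → O_x = 3455.98 × 0.707107 = 2444 N.
ΣF_y = 0: O_y + T·sin45° − 3050 − 2100 = 0 → O_y = 5150 − 3455.98 × 0.707107 = 2706 N.

T = 3456 N, O_x = 2444 N, O_y = 2706 N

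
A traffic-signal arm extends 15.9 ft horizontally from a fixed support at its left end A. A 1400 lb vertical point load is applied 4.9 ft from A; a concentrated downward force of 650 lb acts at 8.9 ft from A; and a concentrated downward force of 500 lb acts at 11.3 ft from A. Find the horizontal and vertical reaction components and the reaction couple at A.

ΣF_x = 0: A_x = 0.
ΣF_y = 0: A_y − 1400 − 650 − 500 = 0 → A_y = 2550 lb.
ΣM about A: M_A − 1400·4.9 − 650·8.9 − 500·11.3 = 0 → M_A = 18300 lb·ft.

A_x = 0, A_y = 2550 lb, M_A = 18300 lb·ft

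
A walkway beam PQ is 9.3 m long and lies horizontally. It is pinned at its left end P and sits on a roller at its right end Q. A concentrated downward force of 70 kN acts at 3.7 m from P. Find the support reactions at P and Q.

Taking moments about P: Q_y·9.3 − 70·3.7 = 0 → Q_y = 259/9.3 = 27.8495 ≈ 27.85 kN.
ΣF_y = 0: P_y + 27.8495 − 70 = 0 → P_y = 42.15 kN.
ΣF_x = 0: no horizontal applied forces, so P_x = 0.

P_x = 0, P_y = 42.15 kN, Q_y = 27.85 kN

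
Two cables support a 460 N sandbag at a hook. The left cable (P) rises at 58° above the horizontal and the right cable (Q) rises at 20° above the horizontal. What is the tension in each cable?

ΣF_x = 0: −T_P·cos58° + T_Q·cos20° = 0 → T_Q = 0.563928·T_P.
ΣF_y = 0: T_P·sin58° + T_Q·sin20° = 460.
Substitute: T_P·(0.848048 + 0.563928·0.34202) = 460 → T_P = 441.916 ≈ 441.9 N.
Then T_Q = 0.563928 × 441.916 = 249.2 N.

T_P = 441.9 N, T_Q = 249.2 N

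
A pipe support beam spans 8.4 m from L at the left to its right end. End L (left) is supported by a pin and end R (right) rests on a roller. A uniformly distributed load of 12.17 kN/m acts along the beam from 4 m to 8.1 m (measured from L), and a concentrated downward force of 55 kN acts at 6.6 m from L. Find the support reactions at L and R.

L_x = 0, L_y = 25.74 kN, R_y = 79.15 kN

Resultant of the distributed load: 12.17 × 4.1 = 49.897 kN at 6.05 m from L.
Moments about L: R_y·8.4 − (12.17·4.1)·6.05 − 55·6.6 = 0 → R_y = 664.87685/8.4 = 79.152 ≈ 79.15 kN.
ΣF_y = 0: L_y + 79.152 − 12.17·4.1 − 55 = 0 → L_y = 25.74 kN.
ΣF_x = 0: no horizontal applied forces, so L_x = 0.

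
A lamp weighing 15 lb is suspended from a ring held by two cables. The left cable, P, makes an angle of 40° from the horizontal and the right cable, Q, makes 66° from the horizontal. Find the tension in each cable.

T_P = 6.347 lb, T_Q = 11.95 lb

ΣF_x = 0: −T_P·cos40° + T_Q·cos66° = 0 → T_Q = 1.88339·T_P.
ΣF_y = 0: T_P·sin40° + T_Q·sin66° = 15.
Substitute: T_P·(0.642788 + 1.88339·0.913545) = 15 → T_P = 6.34692 ≈ 6.347 lb.
Then T_Q = 1.88339 × 6.34692 = 11.95 lb.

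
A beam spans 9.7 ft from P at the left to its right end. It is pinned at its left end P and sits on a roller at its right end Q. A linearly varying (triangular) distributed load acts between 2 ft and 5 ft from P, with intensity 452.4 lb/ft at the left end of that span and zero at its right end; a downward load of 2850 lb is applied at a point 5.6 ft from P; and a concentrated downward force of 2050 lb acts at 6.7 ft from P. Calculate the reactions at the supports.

Resultant of the triangular load: ½ × 452.4 × 3 = 678.6 lb, acting at 3 ft from P (one-third of the span from the peak).
Moments about P: Q_y·9.7 − (½·452.4·3)·3 − 2850·5.6 − 2050·6.7 = 0 → Q_y = 31730.8/9.7 = 3271.22 ≈ 3271 lb.
ΣF_y = 0: P_y + 3271.22 − ½·452.4·3 − 2850 − 2050 = 0 → P_y = 2307 lb.
ΣF_x = 0: no horizontal applied forces, so P_x = 0.

P_x = 0, P_y = 2307 lb, Q_y = 3271 lb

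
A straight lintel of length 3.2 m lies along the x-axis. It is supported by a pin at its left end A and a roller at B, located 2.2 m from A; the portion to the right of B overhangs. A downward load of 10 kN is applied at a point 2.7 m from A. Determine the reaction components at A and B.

A_x = 0, A_y = -2.273 kN, B_y = 12.27 kN

Taking moments about A: B_y·2.2 − 10·2.7 = 0 → B_y = 27/2.2 = 12.2727 ≈ 12.27 kN.
ΣF_y = 0: A_y + 12.2727 − 10 = 0 → A_y = -2.273 kN.
ΣF_x = 0: no horizontal applied forces, so A_x = 0.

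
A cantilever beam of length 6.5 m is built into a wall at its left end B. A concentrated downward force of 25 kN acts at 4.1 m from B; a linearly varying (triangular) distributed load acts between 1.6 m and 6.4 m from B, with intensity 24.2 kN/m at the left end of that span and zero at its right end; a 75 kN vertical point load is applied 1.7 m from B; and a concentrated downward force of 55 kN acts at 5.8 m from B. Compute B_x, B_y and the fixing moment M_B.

Resultant of the triangular load: ½ × 24.2 × 4.8 = 58.08 kN, acting at 3.2 m from B (one-third of the span from the peak).
ΣF_x = 0: B_x = 0.
ΣF_y = 0: B_y − 25 − ½·24.2·4.8 − 75 − 55 = 0 → B_y = 213.1 kN.
ΣM about B: M_B − 25·4.1 − (½·24.2·4.8)·3.2 − 75·1.7 − 55·5.8 = 0 → M_B = 734.9 kN·m.

B_x = 0, B_y = 213.1 kN, M_B = 734.9 kN·m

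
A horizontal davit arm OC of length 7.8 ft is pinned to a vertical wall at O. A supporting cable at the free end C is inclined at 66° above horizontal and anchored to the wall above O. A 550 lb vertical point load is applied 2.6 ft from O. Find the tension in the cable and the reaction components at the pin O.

ΣM about O: T·sin66°·7.8 − 550·2.6 = 0 → T = 1430/(7.8·0.913545) = 200.683 ≈ 200.7 lb.
ΣF_x = 0: O_x − T·cos66° = 0 → O_x = 200.683 × 0.406737 = 81.63 lb.
ΣF_y = 0: O_y + T·sin66° − 550 = 0 → O_y = 550 − 200.683 × 0.913545 = 366.7 lb.

T = 200.7 lb, O_x = 81.63 lb, O_y = 366.7 lb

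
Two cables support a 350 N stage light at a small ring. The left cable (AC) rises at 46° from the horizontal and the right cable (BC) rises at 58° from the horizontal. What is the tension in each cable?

T_AC = 191.1 N, T_BC = 250.6 N

ΣF_x = 0: −T_AC·cos46° + T_BC·cos58° = 0 → T_BC = 1.31088·T_AC.
ΣF_y = 0: T_AC·sin46° + T_BC·sin58° = 350.
Substitute: T_AC·(0.71934 + 1.31088·0.848048) = 350 → T_AC = 191.149 ≈ 191.1 N.
Then T_BC = 1.31088 × 191.149 = 250.6 N.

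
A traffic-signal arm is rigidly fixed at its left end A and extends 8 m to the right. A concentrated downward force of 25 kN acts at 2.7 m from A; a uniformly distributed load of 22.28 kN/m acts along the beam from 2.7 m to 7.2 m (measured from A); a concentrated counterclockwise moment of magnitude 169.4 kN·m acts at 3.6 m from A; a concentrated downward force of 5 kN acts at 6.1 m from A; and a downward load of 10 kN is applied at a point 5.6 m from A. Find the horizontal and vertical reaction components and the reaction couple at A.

Resultant of the distributed load: 22.28 × 4.5 = 100.26 kN at 4.95 m from A.
ΣF_x = 0: A_x = 0.
ΣF_y = 0: A_y − 25 − 22.28·4.5 − 5 − 10 = 0 → A_y = 140.3 kN.
ΣM about A: M_A − 25·2.7 − (22.28·4.5)·4.95 + 169.4 − 5·6.1 − 10·5.6 = 0 → M_A = 480.9 kN·m.

A_x = 0, A_y = 140.3 kN, M_A = 480.9 kN·m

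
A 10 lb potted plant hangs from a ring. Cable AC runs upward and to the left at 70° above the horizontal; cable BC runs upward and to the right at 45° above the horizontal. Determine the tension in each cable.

T_AC = 7.802 lb, T_BC = 3.774 lb

ΣF_x = 0: −T_AC·cos70° + T_BC·cos45° = 0 → T_BC = 0.48369·T_AC.
ΣF_y = 0: T_AC·sin70° + T_BC·sin45° = 10.
Substitute: T_AC·(0.939693 + 0.48369·0.707107) = 10 → T_AC = 7.80206 ≈ 7.802 lb.
Then T_BC = 0.48369 × 7.80206 = 3.774 lb.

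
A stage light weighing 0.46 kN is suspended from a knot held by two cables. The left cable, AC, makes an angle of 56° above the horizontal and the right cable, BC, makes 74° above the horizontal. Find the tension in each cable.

T_AC = 0.1655 kN, T_BC = 0.3358 kN

ΣF_x = 0: −T_AC·cos56° + T_BC·cos74° = 0 → T_BC = 2.02873·T_AC.
ΣF_y = 0: T_AC·sin56° + T_BC·sin74° = 0.46.
Substitute: T_AC·(0.829038 + 2.02873·0.961262) = 0.46 → T_AC = 0.165517 ≈ 0.1655 kN.
Then T_BC = 2.02873 × 0.165517 = 0.3358 kN.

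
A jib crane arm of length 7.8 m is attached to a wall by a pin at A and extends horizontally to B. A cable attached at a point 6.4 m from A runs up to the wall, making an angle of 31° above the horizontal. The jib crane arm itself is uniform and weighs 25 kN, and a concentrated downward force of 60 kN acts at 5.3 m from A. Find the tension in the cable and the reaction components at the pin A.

T = 126.1 kN, A_x = 108.0 kN, A_y = 20.08 kN

ΣM about A: T·sin31°·6.4 − 25·3.9 − 60·5.3 = 0 → T = 415.5/(6.4·0.515038) = 126.053 ≈ 126.1 kN.
ΣF_x = 0: A_x − T·cos31° = 0 → A_x = 126.053 × 0.857167 = 108.0 kN.
ΣF_y = 0: A_y + T·sin31° − 25 − 60 = 0 → A_y = 85 − 126.053 × 0.515038 = 20.08 kN.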